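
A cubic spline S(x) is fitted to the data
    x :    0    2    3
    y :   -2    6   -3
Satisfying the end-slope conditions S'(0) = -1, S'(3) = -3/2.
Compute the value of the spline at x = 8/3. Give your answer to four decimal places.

-0.9136

Put M_i = S'' at the i-th knot. Here h = (2, 1) and Δ = (4, -9), so the interior equations h_(i-1)·M_(i-1) + 2(h_(i-1)+h_i)·M_i + h_i·M_(i+1) = 6(Δ_i − Δ_(i-1)) read
  2·M_0 + 6·M_1 + 1·M_2 = 6(Δ_1 - Δ_0) = -78
Clamped end conditions give two more equations: 2h_0·M_0 + h_0·M_1 = 6(Δ_0 - S'(0)) = 30 and h_1·M_1 + 2h_1·M_2 = 6(S'(3) - Δ_1) = 45.
Hence M_0 = 61/3, M_1 = -77/3, M_2 = 106/3.
On [2, 3], S(x) = 6 - 19/3·(x - 2) - 77/6·(x - 2)² + 61/6·(x - 2)³.
With (x - 2) = 2/3: S(8/3) = -74/81.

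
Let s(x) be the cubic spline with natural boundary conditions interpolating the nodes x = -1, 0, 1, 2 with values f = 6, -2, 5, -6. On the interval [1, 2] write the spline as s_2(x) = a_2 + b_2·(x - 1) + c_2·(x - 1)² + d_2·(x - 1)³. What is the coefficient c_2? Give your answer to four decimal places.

Put m_i = s'' at the i-th knot. Here h = (1, 1, 1) and Δ = (-8, 7, -11), so the interior equations h_(i-1)·m_(i-1) + 2(h_(i-1)+h_i)·m_i + h_i·m_(i+1) = 6(Δ_i − Δ_(i-1)) read
  1·m_0 + 4·m_1 + 1·m_2 = 6(Δ_1 - Δ_0) = 90
  1·m_1 + 4·m_2 + 1·m_3 = 6(Δ_2 - Δ_1) = -108
Natural end conditions: m_0 = m_3 = 0.
Forward elimination and back-substitution give m_0 = 0, m_1 = 156/5, m_2 = -174/5, m_3 = 0.
On [1, 2], with s_2(x) = a_2 + b_2·(x - 1) + c_2·(x - 1)² + d_2·(x - 1)³: c_2 = m_2/2 = -87/5, d_2 = (m_3 - m_2)/(6h_2) = 29/5, b_2 = Δ_2 - h_2(2m_2 + m_3)/6 = 3/5.

-17.4000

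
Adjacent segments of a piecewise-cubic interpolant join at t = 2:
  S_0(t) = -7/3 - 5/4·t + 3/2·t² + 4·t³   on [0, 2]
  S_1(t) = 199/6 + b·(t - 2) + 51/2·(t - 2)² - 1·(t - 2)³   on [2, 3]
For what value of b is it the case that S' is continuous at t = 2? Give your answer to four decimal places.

S_0'(t) = -5/4 + 3·t + 12·t², so S_0'(2) = 211/4. On the right, S_1'(2) = b, so b = 211/4.

52.7500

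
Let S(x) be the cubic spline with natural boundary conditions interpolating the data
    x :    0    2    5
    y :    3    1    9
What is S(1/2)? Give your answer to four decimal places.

With m_i denoting the second derivative at x_i, h_i = 2, 3, and Δ_i = (y_(i+1) − y_i)/h_i = -1, 8/3:
  2·m_0 + 10·m_1 + 3·m_2 = 6(Δ_1 - Δ_0) = 22
Natural end conditions: m_0 = m_2 = 0.
Solving the tridiagonal system: m_0 = 0, m_1 = 11/5, m_2 = 0.
On [0, 2], S(x) = 3 - 26/15·x + 0·x² + 11/60·x³.
With x = 1/2: S(1/2) = 69/32.

2.1563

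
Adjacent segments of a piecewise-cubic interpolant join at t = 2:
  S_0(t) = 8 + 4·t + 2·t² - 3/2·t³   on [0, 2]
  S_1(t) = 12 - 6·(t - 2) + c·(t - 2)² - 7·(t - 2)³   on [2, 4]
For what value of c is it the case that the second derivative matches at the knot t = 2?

-7

S_0''(t) = 4 - 9·t, so S_0''(2) = -14. On the right, S_1''(2) = 2c, so c = -7.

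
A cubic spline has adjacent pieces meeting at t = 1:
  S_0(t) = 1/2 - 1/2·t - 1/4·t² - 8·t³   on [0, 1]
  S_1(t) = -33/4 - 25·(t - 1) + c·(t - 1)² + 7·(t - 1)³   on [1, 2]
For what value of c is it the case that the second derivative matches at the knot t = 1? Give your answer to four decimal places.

S_0''(t) = -1/2 - 48·t, so S_0''(1) = -97/2. On the right, S_1''(1) = 2c, so c = -97/4.

-24.2500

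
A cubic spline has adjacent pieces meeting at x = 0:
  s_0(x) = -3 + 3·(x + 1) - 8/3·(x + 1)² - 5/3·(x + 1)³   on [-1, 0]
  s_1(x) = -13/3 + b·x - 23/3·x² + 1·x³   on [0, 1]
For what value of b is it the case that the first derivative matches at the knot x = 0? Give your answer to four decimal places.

s_0'(x) = 3 - 16/3·(x + 1) - 5·(x + 1)², so s_0'(0) = -22/3. On the right, s_1'(0) = b, so b = -22/3.

-7.3333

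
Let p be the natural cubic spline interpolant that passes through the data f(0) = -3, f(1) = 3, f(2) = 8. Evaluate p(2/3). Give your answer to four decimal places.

With m_i denoting the second derivative at x_i, h_i = 1, 1, and Δ_i = (y_(i+1) − y_i)/h_i = 6, 5:
  1·m_0 + 4·m_1 + 1·m_2 = 6(Δ_1 - Δ_0) = -6
Natural end conditions: m_0 = m_2 = 0.
Hence m_0 = 0, m_1 = -3/2, m_2 = 0.
On [0, 1], p(x) = -3 + 25/4·x + 0·x² - 1/4·x³.
With x = 2/3: p(2/3) = 59/54.

1.0926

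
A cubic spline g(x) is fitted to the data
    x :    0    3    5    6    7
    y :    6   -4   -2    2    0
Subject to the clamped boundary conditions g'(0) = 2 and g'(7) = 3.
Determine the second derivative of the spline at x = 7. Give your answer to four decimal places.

With σ_i denoting the second derivative at x_i, h_i = 3, 2, 1, 1, and Δ_i = (y_(i+1) − y_i)/h_i = -10/3, 1, 4, -2:
  3·σ_0 + 10·σ_1 + 2·σ_2 = 6(Δ_1 - Δ_0) = 26
  2·σ_1 + 6·σ_2 + 1·σ_3 = 6(Δ_2 - Δ_1) = 18
  1·σ_2 + 4·σ_3 + 1·σ_4 = 6(Δ_3 - Δ_2) = -36
Clamped end conditions give two more equations: 2h_0·σ_0 + h_0·σ_1 = 6(Δ_0 - g'(0)) = -32 and h_3·σ_3 + 2h_3·σ_4 = 6(g'(7) - Δ_3) = 30.
Forward elimination and back-substitution give σ_0 = -569/78, σ_1 = 51/13, σ_2 = 225/52, σ_3 = -411/26, σ_4 = 1191/52.

22.9038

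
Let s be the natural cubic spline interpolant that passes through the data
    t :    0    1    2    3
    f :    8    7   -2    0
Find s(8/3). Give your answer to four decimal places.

Let σ_i = s''(x_i). Step sizes h_i = 1, 1, 1; slopes of the chords Δ_i = (y_(i+1) - y_i)/h_i = -1, -9, 2.
  1·σ_0 + 4·σ_1 + 1·σ_2 = 6(Δ_1 - Δ_0) = -48
  1·σ_1 + 4·σ_2 + 1·σ_3 = 6(Δ_2 - Δ_1) = 66
Natural end conditions: σ_0 = σ_3 = 0.
Forward elimination and back-substitution give σ_0 = 0, σ_1 = -86/5, σ_2 = 104/5, σ_3 = 0.
On [2, 3], s(t) = -2 - 74/15·(t - 2) + 52/5·(t - 2)² - 52/15·(t - 2)³.
With (t - 2) = 2/3: s(8/3) = -686/405.

-1.6938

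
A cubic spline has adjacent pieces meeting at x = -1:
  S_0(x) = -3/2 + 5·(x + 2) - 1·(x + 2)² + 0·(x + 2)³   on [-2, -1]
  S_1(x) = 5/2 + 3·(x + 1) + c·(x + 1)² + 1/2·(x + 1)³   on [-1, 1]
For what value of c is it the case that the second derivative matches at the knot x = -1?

-1

S_0''(x) = -2 + 0·(x + 2), so S_0''(-1) = -2. On the right, S_1''(-1) = 2c, so c = -1.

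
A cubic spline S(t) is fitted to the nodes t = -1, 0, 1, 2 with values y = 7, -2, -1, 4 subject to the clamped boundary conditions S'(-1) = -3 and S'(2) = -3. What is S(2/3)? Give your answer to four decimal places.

Let M_i = S''(x_i). Step sizes h_i = 1, 1, 1; slopes of the chords Δ_i = (y_(i+1) - y_i)/h_i = -9, 1, 5.
  1·M_0 + 4·M_1 + 1·M_2 = 6(Δ_1 - Δ_0) = 60
  1·M_1 + 4·M_2 + 1·M_3 = 6(Δ_2 - Δ_1) = 24
Clamped end conditions give two more equations: 2h_0·M_0 + h_0·M_1 = 6(Δ_0 - S'(-1)) = -36 and h_2·M_2 + 2h_2·M_3 = 6(S'(2) - Δ_2) = -48.
Hence M_0 = -28, M_1 = 20, M_2 = 8, M_3 = -28.
On [0, 1], S(t) = -2 - 7·t + 10·t² - 2·t³.
With t = 2/3: S(2/3) = -76/27.

-2.8148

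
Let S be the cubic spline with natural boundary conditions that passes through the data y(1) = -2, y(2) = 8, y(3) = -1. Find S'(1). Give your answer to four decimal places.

Write m_i for S''(x_i). With h_i = 1, 1 and divided differences Δ_i = 10, -9, the continuity of S' gives the tridiagonal system
  1·m_0 + 4·m_1 + 1·m_2 = 6(Δ_1 - Δ_0) = -114
Natural end conditions: m_0 = m_2 = 0.
Hence m_0 = 0, m_1 = -57/2, m_2 = 0.
On [1, 2], S'(t) = b_0 + 2c_0·(t - 1) + 3d_0·(t - 1)² with b_0 = Δ_0 - h_0(2m_0 + m_1)/6 = 59/4, c_0 = m_0/2 = 0, d_0 = (m_1 - m_0)/(6h_0) = -19/4. So S'(1) = 59/4.

14.7500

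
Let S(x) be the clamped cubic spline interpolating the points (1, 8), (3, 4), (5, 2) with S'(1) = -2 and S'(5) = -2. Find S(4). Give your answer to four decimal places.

3.1875

Put M_i = S'' at the i-th knot. Here h = (2, 2) and Δ = (-2, -1), so the interior equations h_(i-1)·M_(i-1) + 2(h_(i-1)+h_i)·M_i + h_i·M_(i+1) = 6(Δ_i − Δ_(i-1)) read
  2·M_0 + 8·M_1 + 2·M_2 = 6(Δ_1 - Δ_0) = 6
Clamped end conditions give two more equations: 2h_0·M_0 + h_0·M_1 = 6(Δ_0 - S'(1)) = 0 and h_1·M_1 + 2h_1·M_2 = 6(S'(5) - Δ_1) = -6.
Hence M_0 = -3/4, M_1 = 3/2, M_2 = -9/4.
On [3, 5], S(x) = 4 - 5/4·(x - 3) + 3/4·(x - 3)² - 5/16·(x - 3)³.
With (x - 3) = 1: S(4) = 51/16.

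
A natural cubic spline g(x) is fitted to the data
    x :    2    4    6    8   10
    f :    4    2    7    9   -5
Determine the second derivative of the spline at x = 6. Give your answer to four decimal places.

-0.3214

With M_i denoting the second derivative at x_i, h_i = 2, 2, 2, 2, and Δ_i = (y_(i+1) − y_i)/h_i = -1, 5/2, 1, -7:
  2·M_0 + 8·M_1 + 2·M_2 = 6(Δ_1 - Δ_0) = 21
  2·M_1 + 8·M_2 + 2·M_3 = 6(Δ_2 - Δ_1) = -9
  2·M_2 + 8·M_3 + 2·M_4 = 6(Δ_3 - Δ_2) = -48
Natural end conditions: M_0 = M_4 = 0.
Solving the tridiagonal system: M_0 = 0, M_1 = 303/112, M_2 = -9/28, M_3 = -663/112, M_4 = 0.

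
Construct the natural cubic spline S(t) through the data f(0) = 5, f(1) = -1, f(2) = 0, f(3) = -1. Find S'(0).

Put M_i = S'' at the i-th knot. Here h = (1, 1, 1) and Δ = (-6, 1, -1), so the interior equations h_(i-1)·M_(i-1) + 2(h_(i-1)+h_i)·M_i + h_i·M_(i+1) = 6(Δ_i − Δ_(i-1)) read
  1·M_0 + 4·M_1 + 1·M_2 = 6(Δ_1 - Δ_0) = 42
  1·M_1 + 4·M_2 + 1·M_3 = 6(Δ_2 - Δ_1) = -12
Natural end conditions: M_0 = M_3 = 0.
Forward elimination and back-substitution give M_0 = 0, M_1 = 12, M_2 = -6, M_3 = 0.
On [0, 1], S'(t) = b_0 + 2c_0·t + 3d_0·t² with b_0 = Δ_0 - h_0(2M_0 + M_1)/6 = -8, c_0 = M_0/2 = 0, d_0 = (M_1 - M_0)/(6h_0) = 2. So S'(0) = -8.

-8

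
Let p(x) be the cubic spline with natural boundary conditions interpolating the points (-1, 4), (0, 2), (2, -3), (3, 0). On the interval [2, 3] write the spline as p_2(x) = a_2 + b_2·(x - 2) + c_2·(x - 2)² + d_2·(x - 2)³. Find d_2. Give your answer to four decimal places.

Let σ_i = p''(x_i). Step sizes h_i = 1, 2, 1; slopes of the chords Δ_i = (y_(i+1) - y_i)/h_i = -2, -5/2, 3.
  1·σ_0 + 6·σ_1 + 2·σ_2 = 6(Δ_1 - Δ_0) = -3
  2·σ_1 + 6·σ_2 + 1·σ_3 = 6(Δ_2 - Δ_1) = 33
Natural end conditions: σ_0 = σ_3 = 0.
Hence σ_0 = 0, σ_1 = -21/8, σ_2 = 51/8, σ_3 = 0.
On [2, 3], with p_2(x) = a_2 + b_2·(x - 2) + c_2·(x - 2)² + d_2·(x - 2)³: c_2 = σ_2/2 = 51/16, d_2 = (σ_3 - σ_2)/(6h_2) = -17/16, b_2 = Δ_2 - h_2(2σ_2 + σ_3)/6 = 7/8.

-1.0625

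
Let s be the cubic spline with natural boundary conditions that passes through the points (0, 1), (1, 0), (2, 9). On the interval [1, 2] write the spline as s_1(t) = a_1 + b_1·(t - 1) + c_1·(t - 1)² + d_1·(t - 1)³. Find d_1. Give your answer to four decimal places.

-2.5000

With m_i denoting the second derivative at x_i, h_i = 1, 1, and Δ_i = (y_(i+1) − y_i)/h_i = -1, 9:
  1·m_0 + 4·m_1 + 1·m_2 = 6(Δ_1 - Δ_0) = 60
Natural end conditions: m_0 = m_2 = 0.
Hence m_0 = 0, m_1 = 15, m_2 = 0.
On [1, 2], with s_1(t) = a_1 + b_1·(t - 1) + c_1·(t - 1)² + d_1·(t - 1)³: c_1 = m_1/2 = 15/2, d_1 = (m_2 - m_1)/(6h_1) = -5/2, b_1 = Δ_1 - h_1(2m_1 + m_2)/6 = 4.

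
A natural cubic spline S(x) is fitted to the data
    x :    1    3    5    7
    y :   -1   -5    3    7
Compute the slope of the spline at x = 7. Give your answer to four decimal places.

1.0667

Put M_i = S'' at the i-th knot. Here h = (2, 2, 2) and Δ = (-2, 4, 2), so the interior equations h_(i-1)·M_(i-1) + 2(h_(i-1)+h_i)·M_i + h_i·M_(i+1) = 6(Δ_i − Δ_(i-1)) read
  2·M_0 + 8·M_1 + 2·M_2 = 6(Δ_1 - Δ_0) = 36
  2·M_1 + 8·M_2 + 2·M_3 = 6(Δ_2 - Δ_1) = -12
Natural end conditions: M_0 = M_3 = 0.
Solving: M_0 = 0, M_1 = 26/5, M_2 = -14/5, M_3 = 0.
On [5, 7], S'(x) = b_2 + 2c_2·(x - 5) + 3d_2·(x - 5)² with b_2 = Δ_2 - h_2(2M_2 + M_3)/6 = 58/15, c_2 = M_2/2 = -7/5, d_2 = (M_3 - M_2)/(6h_2) = 7/30. So S'(7) = 16/15.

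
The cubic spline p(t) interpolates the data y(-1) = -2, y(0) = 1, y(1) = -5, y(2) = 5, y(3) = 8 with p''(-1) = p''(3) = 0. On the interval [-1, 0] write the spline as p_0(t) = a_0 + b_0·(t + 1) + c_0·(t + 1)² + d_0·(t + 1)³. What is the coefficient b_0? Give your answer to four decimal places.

With M_i denoting the second derivative at x_i, h_i = 1, 1, 1, 1, and Δ_i = (y_(i+1) − y_i)/h_i = 3, -6, 10, 3:
  1·M_0 + 4·M_1 + 1·M_2 = 6(Δ_1 - Δ_0) = -54
  1·M_1 + 4·M_2 + 1·M_3 = 6(Δ_2 - Δ_1) = 96
  1·M_2 + 4·M_3 + 1·M_4 = 6(Δ_3 - Δ_2) = -42
Natural end conditions: M_0 = M_4 = 0.
Hence M_0 = 0, M_1 = -309/14, M_2 = 240/7, M_3 = -267/14, M_4 = 0.
On [-1, 0], with p_0(t) = a_0 + b_0·(t + 1) + c_0·(t + 1)² + d_0·(t + 1)³: c_0 = M_0/2 = 0, d_0 = (M_1 - M_0)/(6h_0) = -103/28, b_0 = Δ_0 - h_0(2M_0 + M_1)/6 = 187/28.

6.6786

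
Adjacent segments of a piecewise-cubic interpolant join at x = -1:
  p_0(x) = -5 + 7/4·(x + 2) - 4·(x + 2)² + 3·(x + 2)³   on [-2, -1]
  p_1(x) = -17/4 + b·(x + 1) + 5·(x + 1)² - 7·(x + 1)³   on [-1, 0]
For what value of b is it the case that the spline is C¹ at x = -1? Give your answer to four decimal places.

p_0'(x) = 7/4 - 8·(x + 2) + 9·(x + 2)², so p_0'(-1) = 11/4. On the right, p_1'(-1) = b, so b = 11/4.

2.7500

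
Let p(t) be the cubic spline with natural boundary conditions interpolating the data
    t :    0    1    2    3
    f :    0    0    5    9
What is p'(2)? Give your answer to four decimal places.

5.2000

Let σ_i = p''(x_i). Step sizes h_i = 1, 1, 1; slopes of the chords Δ_i = (y_(i+1) - y_i)/h_i = 0, 5, 4.
  1·σ_0 + 4·σ_1 + 1·σ_2 = 6(Δ_1 - Δ_0) = 30
  1·σ_1 + 4·σ_2 + 1·σ_3 = 6(Δ_2 - Δ_1) = -6
Natural end conditions: σ_0 = σ_3 = 0.
Solving: σ_0 = 0, σ_1 = 42/5, σ_2 = -18/5, σ_3 = 0.
On [2, 3], p'(t) = b_2 + 2c_2·(t - 2) + 3d_2·(t - 2)² with b_2 = Δ_2 - h_2(2σ_2 + σ_3)/6 = 26/5, c_2 = σ_2/2 = -9/5, d_2 = (σ_3 - σ_2)/(6h_2) = 3/5. So p'(2) = 26/5.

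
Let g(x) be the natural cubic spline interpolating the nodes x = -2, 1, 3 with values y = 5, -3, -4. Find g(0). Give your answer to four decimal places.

-1.0556

With M_i denoting the second derivative at x_i, h_i = 3, 2, and Δ_i = (y_(i+1) − y_i)/h_i = -8/3, -1/2:
  3·M_0 + 10·M_1 + 2·M_2 = 6(Δ_1 - Δ_0) = 13
Natural end conditions: M_0 = M_2 = 0.
Hence M_0 = 0, M_1 = 13/10, M_2 = 0.
On [-2, 1], g(x) = 5 - 199/60·(x + 2) + 0·(x + 2)² + 13/180·(x + 2)³.
With (x + 2) = 2: g(0) = -19/18.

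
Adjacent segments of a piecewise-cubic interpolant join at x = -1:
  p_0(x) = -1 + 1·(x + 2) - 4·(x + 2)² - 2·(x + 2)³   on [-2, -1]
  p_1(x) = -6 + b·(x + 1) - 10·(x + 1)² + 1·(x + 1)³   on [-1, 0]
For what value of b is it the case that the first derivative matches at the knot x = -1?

p_0'(x) = 1 - 8·(x + 2) - 6·(x + 2)², so p_0'(-1) = -13. On the right, p_1'(-1) = b, so b = -13.

-13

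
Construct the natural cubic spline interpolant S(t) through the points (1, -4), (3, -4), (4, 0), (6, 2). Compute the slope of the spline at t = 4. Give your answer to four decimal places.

3.5143

Let σ_i = S''(x_i). Step sizes h_i = 2, 1, 2; slopes of the chords Δ_i = (y_(i+1) - y_i)/h_i = 0, 4, 1.
  2·σ_0 + 6·σ_1 + 1·σ_2 = 6(Δ_1 - Δ_0) = 24
  1·σ_1 + 6·σ_2 + 2·σ_3 = 6(Δ_2 - Δ_1) = -18
Natural end conditions: σ_0 = σ_3 = 0.
Hence σ_0 = 0, σ_1 = 162/35, σ_2 = -132/35, σ_3 = 0.
On [4, 6], S'(t) = b_2 + 2c_2·(t - 4) + 3d_2·(t - 4)² with b_2 = Δ_2 - h_2(2σ_2 + σ_3)/6 = 123/35, c_2 = σ_2/2 = -66/35, d_2 = (σ_3 - σ_2)/(6h_2) = 11/35. So S'(4) = 123/35.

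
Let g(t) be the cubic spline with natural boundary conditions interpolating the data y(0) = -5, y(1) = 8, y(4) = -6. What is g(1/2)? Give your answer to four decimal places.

2.3281

Write M_i for g''(x_i). With h_i = 1, 3 and divided differences Δ_i = 13, -14/3, the continuity of g' gives the tridiagonal system
  1·M_0 + 8·M_1 + 3·M_2 = 6(Δ_1 - Δ_0) = -106
Natural end conditions: M_0 = M_2 = 0.
Hence M_0 = 0, M_1 = -53/4, M_2 = 0.
On [0, 1], g(t) = -5 + 365/24·t + 0·t² - 53/24·t³.
With t = 1/2: g(1/2) = 149/64.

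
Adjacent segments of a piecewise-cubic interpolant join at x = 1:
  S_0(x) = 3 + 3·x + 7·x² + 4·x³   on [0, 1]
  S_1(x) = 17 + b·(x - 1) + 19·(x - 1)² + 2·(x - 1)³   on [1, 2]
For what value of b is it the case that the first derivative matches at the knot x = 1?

S_0'(x) = 3 + 14·x + 12·x², so S_0'(1) = 29. On the right, S_1'(1) = b, so b = 29.

29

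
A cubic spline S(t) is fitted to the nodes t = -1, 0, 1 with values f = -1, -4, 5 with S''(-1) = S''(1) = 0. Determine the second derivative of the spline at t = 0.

With M_i denoting the second derivative at x_i, h_i = 1, 1, and Δ_i = (y_(i+1) − y_i)/h_i = -3, 9:
  1·M_0 + 4·M_1 + 1·M_2 = 6(Δ_1 - Δ_0) = 72
Natural end conditions: M_0 = M_2 = 0.
Hence M_0 = 0, M_1 = 18, M_2 = 0.

18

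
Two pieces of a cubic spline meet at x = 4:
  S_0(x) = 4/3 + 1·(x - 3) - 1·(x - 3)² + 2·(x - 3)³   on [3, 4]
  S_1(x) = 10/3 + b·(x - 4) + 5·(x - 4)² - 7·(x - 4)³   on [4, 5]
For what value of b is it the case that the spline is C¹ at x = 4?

5

S_0'(x) = 1 - 2·(x - 3) + 6·(x - 3)², so S_0'(4) = 5. On the right, S_1'(4) = b, so b = 5.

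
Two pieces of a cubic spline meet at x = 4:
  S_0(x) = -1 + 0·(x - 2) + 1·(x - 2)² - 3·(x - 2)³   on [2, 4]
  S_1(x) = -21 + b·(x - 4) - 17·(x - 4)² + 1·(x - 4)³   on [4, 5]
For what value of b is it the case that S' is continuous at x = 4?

S_0'(x) = 0 + 2·(x - 2) - 9·(x - 2)², so S_0'(4) = -32. On the right, S_1'(4) = b, so b = -32.

-32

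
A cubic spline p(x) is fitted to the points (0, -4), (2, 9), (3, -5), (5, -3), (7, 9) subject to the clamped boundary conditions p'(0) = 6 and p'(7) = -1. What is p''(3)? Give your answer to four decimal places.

19.1885

Write M_i for p''(x_i). With h_i = 2, 1, 2, 2 and divided differences Δ_i = 13/2, -14, 1, 6, the continuity of p' gives the tridiagonal system
  2·M_0 + 6·M_1 + 1·M_2 = 6(Δ_1 - Δ_0) = -123
  1·M_1 + 6·M_2 + 2·M_3 = 6(Δ_2 - Δ_1) = 90
  2·M_2 + 8·M_3 + 2·M_4 = 6(Δ_3 - Δ_2) = 30
Clamped end conditions give two more equations: 2h_0·M_0 + h_0·M_1 = 6(Δ_0 - p'(0)) = 3 and h_3·M_3 + 2h_3·M_4 = 6(p'(7) - Δ_3) = -42.
Hence M_0 = 3689/244, M_1 = -1753/61, M_2 = 2341/122, M_3 = 110/61, M_4 = -1391/122.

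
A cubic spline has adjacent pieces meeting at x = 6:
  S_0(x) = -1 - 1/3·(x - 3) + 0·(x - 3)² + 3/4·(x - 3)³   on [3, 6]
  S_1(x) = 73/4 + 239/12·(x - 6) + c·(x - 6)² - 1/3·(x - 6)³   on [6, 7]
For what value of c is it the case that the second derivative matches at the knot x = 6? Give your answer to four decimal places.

6.7500

S_0''(x) = 0 + 9/2·(x - 3), so S_0''(6) = 27/2. On the right, S_1''(6) = 2c, so c = 27/4.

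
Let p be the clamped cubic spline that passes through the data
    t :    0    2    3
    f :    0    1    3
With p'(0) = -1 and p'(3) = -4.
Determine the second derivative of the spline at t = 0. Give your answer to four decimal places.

-0.2500

Let M_i = p''(x_i). Step sizes h_i = 2, 1; slopes of the chords Δ_i = (y_(i+1) - y_i)/h_i = 1/2, 2.
  2·M_0 + 6·M_1 + 1·M_2 = 6(Δ_1 - Δ_0) = 9
Clamped end conditions give two more equations: 2h_0·M_0 + h_0·M_1 = 6(Δ_0 - p'(0)) = 9 and h_1·M_1 + 2h_1·M_2 = 6(p'(3) - Δ_1) = -36.
Solving the tridiagonal system: M_0 = -1/4, M_1 = 5, M_2 = -41/2.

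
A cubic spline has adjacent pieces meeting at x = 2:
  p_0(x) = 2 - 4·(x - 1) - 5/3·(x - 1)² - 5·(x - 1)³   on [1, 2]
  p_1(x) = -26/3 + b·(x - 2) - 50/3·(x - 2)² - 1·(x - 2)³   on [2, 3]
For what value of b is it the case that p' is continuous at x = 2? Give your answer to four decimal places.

-22.3333

p_0'(x) = -4 - 10/3·(x - 1) - 15·(x - 1)², so p_0'(2) = -67/3. On the right, p_1'(2) = b, so b = -67/3.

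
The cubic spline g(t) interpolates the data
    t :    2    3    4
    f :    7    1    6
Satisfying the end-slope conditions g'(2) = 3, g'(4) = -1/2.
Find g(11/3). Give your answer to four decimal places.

Put m_i = g'' at the i-th knot. Here h = (1, 1) and Δ = (-6, 5), so the interior equations h_(i-1)·m_(i-1) + 2(h_(i-1)+h_i)·m_i + h_i·m_(i+1) = 6(Δ_i − Δ_(i-1)) read
  1·m_0 + 4·m_1 + 1·m_2 = 6(Δ_1 - Δ_0) = 66
Clamped end conditions give two more equations: 2h_0·m_0 + h_0·m_1 = 6(Δ_0 - g'(2)) = -54 and h_1·m_1 + 2h_1·m_2 = 6(g'(4) - Δ_1) = -33.
Solving: m_0 = -181/4, m_1 = 73/2, m_2 = -139/4.
On [3, 4], g(t) = 1 - 11/8·(t - 3) + 73/4·(t - 3)² - 95/8·(t - 3)³.
With (t - 3) = 2/3: g(11/3) = 505/108.

4.6759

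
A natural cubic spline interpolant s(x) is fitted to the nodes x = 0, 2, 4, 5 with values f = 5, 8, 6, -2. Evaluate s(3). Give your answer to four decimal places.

8.7727

Put m_i = s'' at the i-th knot. Here h = (2, 2, 1) and Δ = (3/2, -1, -8), so the interior equations h_(i-1)·m_(i-1) + 2(h_(i-1)+h_i)·m_i + h_i·m_(i+1) = 6(Δ_i − Δ_(i-1)) read
  2·m_0 + 8·m_1 + 2·m_2 = 6(Δ_1 - Δ_0) = -15
  2·m_1 + 6·m_2 + 1·m_3 = 6(Δ_2 - Δ_1) = -42
Natural end conditions: m_0 = m_3 = 0.
Forward elimination and back-substitution give m_0 = 0, m_1 = -3/22, m_2 = -153/22, m_3 = 0.
On [2, 4], s(x) = 8 + 31/22·(x - 2) - 3/44·(x - 2)² - 25/44·(x - 2)³.
With (x - 2) = 1: s(3) = 193/22.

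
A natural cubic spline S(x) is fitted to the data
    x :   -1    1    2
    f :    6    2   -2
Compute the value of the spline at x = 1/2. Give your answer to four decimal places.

3.4375

With M_i denoting the second derivative at x_i, h_i = 2, 1, and Δ_i = (y_(i+1) − y_i)/h_i = -2, -4:
  2·M_0 + 6·M_1 + 1·M_2 = 6(Δ_1 - Δ_0) = -12
Natural end conditions: M_0 = M_2 = 0.
Solving the tridiagonal system: M_0 = 0, M_1 = -2, M_2 = 0.
On [-1, 1], S(x) = 6 - 4/3·(x + 1) + 0·(x + 1)² - 1/6·(x + 1)³.
With (x + 1) = 3/2: S(1/2) = 55/16.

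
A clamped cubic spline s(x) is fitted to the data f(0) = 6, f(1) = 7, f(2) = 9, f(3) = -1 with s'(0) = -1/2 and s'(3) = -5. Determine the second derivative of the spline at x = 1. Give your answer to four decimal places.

8.2000

Let M_i = s''(x_i). Step sizes h_i = 1, 1, 1; slopes of the chords Δ_i = (y_(i+1) - y_i)/h_i = 1, 2, -10.
  1·M_0 + 4·M_1 + 1·M_2 = 6(Δ_1 - Δ_0) = 6
  1·M_1 + 4·M_2 + 1·M_3 = 6(Δ_2 - Δ_1) = -72
Clamped end conditions give two more equations: 2h_0·M_0 + h_0·M_1 = 6(Δ_0 - s'(0)) = 9 and h_2·M_2 + 2h_2·M_3 = 6(s'(3) - Δ_2) = 30.
Solving the tridiagonal system: M_0 = 2/5, M_1 = 41/5, M_2 = -136/5, M_3 = 143/5.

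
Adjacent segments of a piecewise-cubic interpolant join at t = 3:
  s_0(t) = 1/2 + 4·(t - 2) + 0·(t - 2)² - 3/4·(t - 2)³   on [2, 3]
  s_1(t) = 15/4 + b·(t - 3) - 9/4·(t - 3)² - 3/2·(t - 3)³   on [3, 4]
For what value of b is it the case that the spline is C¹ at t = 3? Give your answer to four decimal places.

1.7500

s_0'(t) = 4 + 0·(t - 2) - 9/4·(t - 2)², so s_0'(3) = 7/4. On the right, s_1'(3) = b, so b = 7/4.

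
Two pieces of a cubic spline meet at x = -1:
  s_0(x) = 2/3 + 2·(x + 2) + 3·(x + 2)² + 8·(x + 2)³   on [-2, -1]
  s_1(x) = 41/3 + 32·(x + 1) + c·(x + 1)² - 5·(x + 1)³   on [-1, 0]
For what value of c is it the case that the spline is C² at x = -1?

27

s_0''(x) = 6 + 48·(x + 2), so s_0''(-1) = 54. On the right, s_1''(-1) = 2c, so c = 27.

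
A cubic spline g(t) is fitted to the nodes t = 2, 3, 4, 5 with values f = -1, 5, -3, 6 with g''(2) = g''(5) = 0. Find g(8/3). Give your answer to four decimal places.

4.8025

Put σ_i = g'' at the i-th knot. Here h = (1, 1, 1) and Δ = (6, -8, 9), so the interior equations h_(i-1)·σ_(i-1) + 2(h_(i-1)+h_i)·σ_i + h_i·σ_(i+1) = 6(Δ_i − Δ_(i-1)) read
  1·σ_0 + 4·σ_1 + 1·σ_2 = 6(Δ_1 - Δ_0) = -84
  1·σ_1 + 4·σ_2 + 1·σ_3 = 6(Δ_2 - Δ_1) = 102
Natural end conditions: σ_0 = σ_3 = 0.
Forward elimination and back-substitution give σ_0 = 0, σ_1 = -146/5, σ_2 = 164/5, σ_3 = 0.
On [2, 3], g(t) = -1 + 163/15·(t - 2) + 0·(t - 2)² - 73/15·(t - 2)³.
With (t - 2) = 2/3: g(8/3) = 389/81.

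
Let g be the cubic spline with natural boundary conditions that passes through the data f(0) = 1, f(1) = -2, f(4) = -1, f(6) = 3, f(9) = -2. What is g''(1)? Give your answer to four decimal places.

With σ_i denoting the second derivative at x_i, h_i = 1, 3, 2, 3, and Δ_i = (y_(i+1) − y_i)/h_i = -3, 1/3, 2, -5/3:
  1·σ_0 + 8·σ_1 + 3·σ_2 = 6(Δ_1 - Δ_0) = 20
  3·σ_1 + 10·σ_2 + 2·σ_3 = 6(Δ_2 - Δ_1) = 10
  2·σ_2 + 10·σ_3 + 3·σ_4 = 6(Δ_3 - Δ_2) = -22
Natural end conditions: σ_0 = σ_4 = 0.
Solving the tridiagonal system: σ_0 = 0, σ_1 = 248/113, σ_2 = 92/113, σ_3 = -267/113, σ_4 = 0.

2.1947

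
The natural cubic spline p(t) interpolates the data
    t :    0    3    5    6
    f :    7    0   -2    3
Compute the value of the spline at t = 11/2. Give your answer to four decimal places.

0.1161

Write m_i for p''(x_i). With h_i = 3, 2, 1 and divided differences Δ_i = -7/3, -1, 5, the continuity of p' gives the tridiagonal system
  3·m_0 + 10·m_1 + 2·m_2 = 6(Δ_1 - Δ_0) = 8
  2·m_1 + 6·m_2 + 1·m_3 = 6(Δ_2 - Δ_1) = 36
Natural end conditions: m_0 = m_3 = 0.
Solving the tridiagonal system: m_0 = 0, m_1 = -3/7, m_2 = 43/7, m_3 = 0.
On [5, 6], p(t) = -2 + 62/21·(t - 5) + 43/14·(t - 5)² - 43/42·(t - 5)³.
With (t - 5) = 1/2: p(11/2) = 13/112.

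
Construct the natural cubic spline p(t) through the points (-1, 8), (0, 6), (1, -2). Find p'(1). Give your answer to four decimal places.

-9.5000

With M_i denoting the second derivative at x_i, h_i = 1, 1, and Δ_i = (y_(i+1) − y_i)/h_i = -2, -8:
  1·M_0 + 4·M_1 + 1·M_2 = 6(Δ_1 - Δ_0) = -36
Natural end conditions: M_0 = M_2 = 0.
Solving the tridiagonal system: M_0 = 0, M_1 = -9, M_2 = 0.
On [0, 1], p'(t) = b_1 + 2c_1·t + 3d_1·t² with b_1 = Δ_1 - h_1(2M_1 + M_2)/6 = -5, c_1 = M_1/2 = -9/2, d_1 = (M_2 - M_1)/(6h_1) = 3/2. So p'(1) = -19/2.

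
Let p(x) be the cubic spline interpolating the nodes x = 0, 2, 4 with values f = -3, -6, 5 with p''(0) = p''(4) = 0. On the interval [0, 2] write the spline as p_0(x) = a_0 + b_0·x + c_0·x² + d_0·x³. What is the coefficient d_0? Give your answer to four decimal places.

Write M_i for p''(x_i). With h_i = 2, 2 and divided differences Δ_i = -3/2, 11/2, the continuity of p' gives the tridiagonal system
  2·M_0 + 8·M_1 + 2·M_2 = 6(Δ_1 - Δ_0) = 42
Natural end conditions: M_0 = M_2 = 0.
Solving: M_0 = 0, M_1 = 21/4, M_2 = 0.
On [0, 2], with p_0(x) = a_0 + b_0·x + c_0·x² + d_0·x³: c_0 = M_0/2 = 0, d_0 = (M_1 - M_0)/(6h_0) = 7/16, b_0 = Δ_0 - h_0(2M_0 + M_1)/6 = -13/4.

0.4375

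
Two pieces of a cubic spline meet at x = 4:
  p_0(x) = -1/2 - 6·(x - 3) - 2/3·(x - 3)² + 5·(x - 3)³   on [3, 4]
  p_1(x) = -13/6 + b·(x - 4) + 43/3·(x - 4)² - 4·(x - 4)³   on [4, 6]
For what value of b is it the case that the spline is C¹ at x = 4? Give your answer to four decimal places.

7.6667

p_0'(x) = -6 - 4/3·(x - 3) + 15·(x - 3)², so p_0'(4) = 23/3. On the right, p_1'(4) = b, so b = 23/3.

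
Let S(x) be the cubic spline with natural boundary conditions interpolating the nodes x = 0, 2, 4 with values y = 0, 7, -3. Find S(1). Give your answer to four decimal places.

5.0938

Write M_i for S''(x_i). With h_i = 2, 2 and divided differences Δ_i = 7/2, -5, the continuity of S' gives the tridiagonal system
  2·M_0 + 8·M_1 + 2·M_2 = 6(Δ_1 - Δ_0) = -51
Natural end conditions: M_0 = M_2 = 0.
Forward elimination and back-substitution give M_0 = 0, M_1 = -51/8, M_2 = 0.
On [0, 2], S(x) = 0 + 45/8·x + 0·x² - 17/32·x³.
With x = 1: S(1) = 163/32.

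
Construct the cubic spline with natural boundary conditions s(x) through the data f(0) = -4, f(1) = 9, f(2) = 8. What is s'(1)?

6

Let m_i = s''(x_i). Step sizes h_i = 1, 1; slopes of the chords Δ_i = (y_(i+1) - y_i)/h_i = 13, -1.
  1·m_0 + 4·m_1 + 1·m_2 = 6(Δ_1 - Δ_0) = -84
Natural end conditions: m_0 = m_2 = 0.
Hence m_0 = 0, m_1 = -21, m_2 = 0.
On [1, 2], s'(x) = b_1 + 2c_1·(x - 1) + 3d_1·(x - 1)² with b_1 = Δ_1 - h_1(2m_1 + m_2)/6 = 6, c_1 = m_1/2 = -21/2, d_1 = (m_2 - m_1)/(6h_1) = 7/2. So s'(1) = 6.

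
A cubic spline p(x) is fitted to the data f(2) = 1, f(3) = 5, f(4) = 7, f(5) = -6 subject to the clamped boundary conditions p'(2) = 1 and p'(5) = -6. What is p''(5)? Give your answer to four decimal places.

With σ_i denoting the second derivative at x_i, h_i = 1, 1, 1, and Δ_i = (y_(i+1) − y_i)/h_i = 4, 2, -13:
  1·σ_0 + 4·σ_1 + 1·σ_2 = 6(Δ_1 - Δ_0) = -12
  1·σ_1 + 4·σ_2 + 1·σ_3 = 6(Δ_2 - Δ_1) = -90
Clamped end conditions give two more equations: 2h_0·σ_0 + h_0·σ_1 = 6(Δ_0 - p'(2)) = 18 and h_2·σ_2 + 2h_2·σ_3 = 6(p'(5) - Δ_2) = 42.
Solving the tridiagonal system: σ_0 = 22/3, σ_1 = 10/3, σ_2 = -98/3, σ_3 = 112/3.

37.3333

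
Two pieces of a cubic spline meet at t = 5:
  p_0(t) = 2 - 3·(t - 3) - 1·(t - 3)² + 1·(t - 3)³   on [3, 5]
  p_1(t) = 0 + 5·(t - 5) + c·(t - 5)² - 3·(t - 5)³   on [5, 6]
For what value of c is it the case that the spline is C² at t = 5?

5

p_0''(t) = -2 + 6·(t - 3), so p_0''(5) = 10. On the right, p_1''(5) = 2c, so c = 5.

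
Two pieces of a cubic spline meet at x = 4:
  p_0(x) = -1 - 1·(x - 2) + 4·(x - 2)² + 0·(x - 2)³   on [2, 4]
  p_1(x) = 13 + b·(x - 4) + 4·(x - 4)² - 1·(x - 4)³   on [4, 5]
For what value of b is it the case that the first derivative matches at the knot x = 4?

p_0'(x) = -1 + 8·(x - 2) + 0·(x - 2)², so p_0'(4) = 15. On the right, p_1'(4) = b, so b = 15.

15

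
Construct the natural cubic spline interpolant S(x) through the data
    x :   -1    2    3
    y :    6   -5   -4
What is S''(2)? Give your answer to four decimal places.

With M_i denoting the second derivative at x_i, h_i = 3, 1, and Δ_i = (y_(i+1) − y_i)/h_i = -11/3, 1:
  3·M_0 + 8·M_1 + 1·M_2 = 6(Δ_1 - Δ_0) = 28
Natural end conditions: M_0 = M_2 = 0.
Forward elimination and back-substitution give M_0 = 0, M_1 = 7/2, M_2 = 0.

3.5000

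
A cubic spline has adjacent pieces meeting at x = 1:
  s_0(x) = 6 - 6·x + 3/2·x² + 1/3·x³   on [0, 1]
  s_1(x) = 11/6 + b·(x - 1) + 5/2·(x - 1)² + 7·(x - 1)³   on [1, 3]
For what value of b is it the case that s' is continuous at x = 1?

s_0'(x) = -6 + 3·x + 1·x², so s_0'(1) = -2. On the right, s_1'(1) = b, so b = -2.

-2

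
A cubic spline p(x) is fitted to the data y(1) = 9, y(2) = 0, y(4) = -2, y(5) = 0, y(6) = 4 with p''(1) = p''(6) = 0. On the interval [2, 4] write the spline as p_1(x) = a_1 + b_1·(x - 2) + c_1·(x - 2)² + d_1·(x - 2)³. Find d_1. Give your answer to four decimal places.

Let σ_i = p''(x_i). Step sizes h_i = 1, 2, 1, 1; slopes of the chords Δ_i = (y_(i+1) - y_i)/h_i = -9, -1, 2, 4.
  1·σ_0 + 6·σ_1 + 2·σ_2 = 6(Δ_1 - Δ_0) = 48
  2·σ_1 + 6·σ_2 + 1·σ_3 = 6(Δ_2 - Δ_1) = 18
  1·σ_2 + 4·σ_3 + 1·σ_4 = 6(Δ_3 - Δ_2) = 12
Natural end conditions: σ_0 = σ_4 = 0.
Solving the tridiagonal system: σ_0 = 0, σ_1 = 492/61, σ_2 = -12/61, σ_3 = 186/61, σ_4 = 0.
On [2, 4], with p_1(x) = a_1 + b_1·(x - 2) + c_1·(x - 2)² + d_1·(x - 2)³: c_1 = σ_1/2 = 246/61, d_1 = (σ_2 - σ_1)/(6h_1) = -42/61, b_1 = Δ_1 - h_1(2σ_1 + σ_2)/6 = -385/61.

-0.6885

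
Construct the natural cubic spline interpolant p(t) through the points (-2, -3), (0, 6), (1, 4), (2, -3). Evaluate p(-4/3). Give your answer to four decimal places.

Write m_i for p''(x_i). With h_i = 2, 1, 1 and divided differences Δ_i = 9/2, -2, -7, the continuity of p' gives the tridiagonal system
  2·m_0 + 6·m_1 + 1·m_2 = 6(Δ_1 - Δ_0) = -39
  1·m_1 + 4·m_2 + 1·m_3 = 6(Δ_2 - Δ_1) = -30
Natural end conditions: m_0 = m_3 = 0.
Solving the tridiagonal system: m_0 = 0, m_1 = -126/23, m_2 = -141/23, m_3 = 0.
On [-2, 0], p(t) = -3 + 291/46·(t + 2) + 0·(t + 2)² - 21/46·(t + 2)³.
With (t + 2) = 2/3: p(-4/3) = 224/207.

1.0821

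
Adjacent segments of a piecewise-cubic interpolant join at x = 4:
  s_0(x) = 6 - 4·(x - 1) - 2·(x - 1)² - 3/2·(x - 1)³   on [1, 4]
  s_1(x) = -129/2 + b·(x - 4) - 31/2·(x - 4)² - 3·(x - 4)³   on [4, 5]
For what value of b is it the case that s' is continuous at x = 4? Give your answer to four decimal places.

s_0'(x) = -4 - 4·(x - 1) - 9/2·(x - 1)², so s_0'(4) = -113/2. On the right, s_1'(4) = b, so b = -113/2.

-56.5000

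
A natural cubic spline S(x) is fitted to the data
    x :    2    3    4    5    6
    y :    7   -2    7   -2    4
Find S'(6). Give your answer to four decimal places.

11.6250

Write m_i for S''(x_i). With h_i = 1, 1, 1, 1 and divided differences Δ_i = -9, 9, -9, 6, the continuity of S' gives the tridiagonal system
  1·m_0 + 4·m_1 + 1·m_2 = 6(Δ_1 - Δ_0) = 108
  1·m_1 + 4·m_2 + 1·m_3 = 6(Δ_2 - Δ_1) = -108
  1·m_2 + 4·m_3 + 1·m_4 = 6(Δ_3 - Δ_2) = 90
Natural end conditions: m_0 = m_4 = 0.
Solving the tridiagonal system: m_0 = 0, m_1 = 153/4, m_2 = -45, m_3 = 135/4, m_4 = 0.
On [5, 6], S'(x) = b_3 + 2c_3·(x - 5) + 3d_3·(x - 5)² with b_3 = Δ_3 - h_3(2m_3 + m_4)/6 = -21/4, c_3 = m_3/2 = 135/8, d_3 = (m_4 - m_3)/(6h_3) = -45/8. So S'(6) = 93/8.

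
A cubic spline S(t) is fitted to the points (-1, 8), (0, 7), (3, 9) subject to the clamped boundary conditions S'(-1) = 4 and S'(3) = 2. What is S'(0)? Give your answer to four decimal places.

Put M_i = S'' at the i-th knot. Here h = (1, 3) and Δ = (-1, 2/3), so the interior equations h_(i-1)·M_(i-1) + 2(h_(i-1)+h_i)·M_i + h_i·M_(i+1) = 6(Δ_i − Δ_(i-1)) read
  1·M_0 + 8·M_1 + 3·M_2 = 6(Δ_1 - Δ_0) = 10
Clamped end conditions give two more equations: 2h_0·M_0 + h_0·M_1 = 6(Δ_0 - S'(-1)) = -30 and h_1·M_1 + 2h_1·M_2 = 6(S'(3) - Δ_1) = 8.
Hence M_0 = -67/4, M_1 = 7/2, M_2 = -5/12.
On [0, 3], S'(t) = b_1 + 2c_1·t + 3d_1·t² with b_1 = Δ_1 - h_1(2M_1 + M_2)/6 = -21/8, c_1 = M_1/2 = 7/4, d_1 = (M_2 - M_1)/(6h_1) = -47/216. So S'(0) = -21/8.

-2.6250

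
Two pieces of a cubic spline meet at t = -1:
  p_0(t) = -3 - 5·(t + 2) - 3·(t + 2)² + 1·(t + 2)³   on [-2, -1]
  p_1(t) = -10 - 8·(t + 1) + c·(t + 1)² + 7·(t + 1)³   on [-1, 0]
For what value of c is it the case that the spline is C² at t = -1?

0

p_0''(t) = -6 + 6·(t + 2), so p_0''(-1) = 0. On the right, p_1''(-1) = 2c, so c = 0.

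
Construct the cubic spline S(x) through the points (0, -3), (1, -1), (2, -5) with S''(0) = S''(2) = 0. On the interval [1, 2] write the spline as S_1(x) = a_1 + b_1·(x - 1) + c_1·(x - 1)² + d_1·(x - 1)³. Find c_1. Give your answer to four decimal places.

-4.5000

With M_i denoting the second derivative at x_i, h_i = 1, 1, and Δ_i = (y_(i+1) − y_i)/h_i = 2, -4:
  1·M_0 + 4·M_1 + 1·M_2 = 6(Δ_1 - Δ_0) = -36
Natural end conditions: M_0 = M_2 = 0.
Solving the tridiagonal system: M_0 = 0, M_1 = -9, M_2 = 0.
On [1, 2], with S_1(x) = a_1 + b_1·(x - 1) + c_1·(x - 1)² + d_1·(x - 1)³: c_1 = M_1/2 = -9/2, d_1 = (M_2 - M_1)/(6h_1) = 3/2, b_1 = Δ_1 - h_1(2M_1 + M_2)/6 = -1.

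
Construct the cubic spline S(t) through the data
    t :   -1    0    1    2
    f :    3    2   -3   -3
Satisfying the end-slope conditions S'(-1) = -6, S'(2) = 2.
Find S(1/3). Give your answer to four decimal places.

With σ_i denoting the second derivative at x_i, h_i = 1, 1, 1, and Δ_i = (y_(i+1) − y_i)/h_i = -1, -5, 0:
  1·σ_0 + 4·σ_1 + 1·σ_2 = 6(Δ_1 - Δ_0) = -24
  1·σ_1 + 4·σ_2 + 1·σ_3 = 6(Δ_2 - Δ_1) = 30
Clamped end conditions give two more equations: 2h_0·σ_0 + h_0·σ_1 = 6(Δ_0 - S'(-1)) = 30 and h_2·σ_2 + 2h_2·σ_3 = 6(S'(2) - Δ_2) = 12.
Forward elimination and back-substitution give σ_0 = 332/15, σ_1 = -214/15, σ_2 = 164/15, σ_3 = 8/15.
On [0, 1], S(t) = 2 - 31/15·t - 107/15·t² + 21/5·t³.
With t = 1/3: S(1/3) = 91/135.

0.6741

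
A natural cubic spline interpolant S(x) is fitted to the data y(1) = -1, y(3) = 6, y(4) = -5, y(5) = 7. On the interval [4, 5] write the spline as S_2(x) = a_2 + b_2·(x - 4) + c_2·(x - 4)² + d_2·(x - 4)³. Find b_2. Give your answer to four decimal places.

Write M_i for S''(x_i). With h_i = 2, 1, 1 and divided differences Δ_i = 7/2, -11, 12, the continuity of S' gives the tridiagonal system
  2·M_0 + 6·M_1 + 1·M_2 = 6(Δ_1 - Δ_0) = -87
  1·M_1 + 4·M_2 + 1·M_3 = 6(Δ_2 - Δ_1) = 138
Natural end conditions: M_0 = M_3 = 0.
Hence M_0 = 0, M_1 = -486/23, M_2 = 915/23, M_3 = 0.
On [4, 5], with S_2(x) = a_2 + b_2·(x - 4) + c_2·(x - 4)² + d_2·(x - 4)³: c_2 = M_2/2 = 915/46, d_2 = (M_3 - M_2)/(6h_2) = -305/46, b_2 = Δ_2 - h_2(2M_2 + M_3)/6 = -29/23.

-1.2609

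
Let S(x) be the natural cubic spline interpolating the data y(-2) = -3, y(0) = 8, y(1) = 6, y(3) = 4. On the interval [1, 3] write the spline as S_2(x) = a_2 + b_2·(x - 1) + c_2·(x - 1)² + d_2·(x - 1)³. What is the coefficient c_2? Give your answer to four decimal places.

Put M_i = S'' at the i-th knot. Here h = (2, 1, 2) and Δ = (11/2, -2, -1), so the interior equations h_(i-1)·M_(i-1) + 2(h_(i-1)+h_i)·M_i + h_i·M_(i+1) = 6(Δ_i − Δ_(i-1)) read
  2·M_0 + 6·M_1 + 1·M_2 = 6(Δ_1 - Δ_0) = -45
  1·M_1 + 6·M_2 + 2·M_3 = 6(Δ_2 - Δ_1) = 6
Natural end conditions: M_0 = M_3 = 0.
Solving: M_0 = 0, M_1 = -276/35, M_2 = 81/35, M_3 = 0.
On [1, 3], with S_2(x) = a_2 + b_2·(x - 1) + c_2·(x - 1)² + d_2·(x - 1)³: c_2 = M_2/2 = 81/70, d_2 = (M_3 - M_2)/(6h_2) = -27/140, b_2 = Δ_2 - h_2(2M_2 + M_3)/6 = -89/35.

1.1571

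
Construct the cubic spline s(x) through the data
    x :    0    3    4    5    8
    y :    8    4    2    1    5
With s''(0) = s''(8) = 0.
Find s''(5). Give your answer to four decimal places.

1.5917

Write M_i for s''(x_i). With h_i = 3, 1, 1, 3 and divided differences Δ_i = -4/3, -2, -1, 4/3, the continuity of s' gives the tridiagonal system
  3·M_0 + 8·M_1 + 1·M_2 = 6(Δ_1 - Δ_0) = -4
  1·M_1 + 4·M_2 + 1·M_3 = 6(Δ_2 - Δ_1) = 6
  1·M_2 + 8·M_3 + 3·M_4 = 6(Δ_3 - Δ_2) = 14
Natural end conditions: M_0 = M_4 = 0.
Hence M_0 = 0, M_1 = -79/120, M_2 = 19/15, M_3 = 191/120, M_4 = 0.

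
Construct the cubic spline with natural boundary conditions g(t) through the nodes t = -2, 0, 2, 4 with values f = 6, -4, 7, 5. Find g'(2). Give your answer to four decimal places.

With m_i denoting the second derivative at x_i, h_i = 2, 2, 2, and Δ_i = (y_(i+1) − y_i)/h_i = -5, 11/2, -1:
  2·m_0 + 8·m_1 + 2·m_2 = 6(Δ_1 - Δ_0) = 63
  2·m_1 + 8·m_2 + 2·m_3 = 6(Δ_2 - Δ_1) = -39
Natural end conditions: m_0 = m_3 = 0.
Solving the tridiagonal system: m_0 = 0, m_1 = 97/10, m_2 = -73/10, m_3 = 0.
On [2, 4], g'(t) = b_2 + 2c_2·(t - 2) + 3d_2·(t - 2)² with b_2 = Δ_2 - h_2(2m_2 + m_3)/6 = 58/15, c_2 = m_2/2 = -73/20, d_2 = (m_3 - m_2)/(6h_2) = 73/120. So g'(2) = 58/15.

3.8667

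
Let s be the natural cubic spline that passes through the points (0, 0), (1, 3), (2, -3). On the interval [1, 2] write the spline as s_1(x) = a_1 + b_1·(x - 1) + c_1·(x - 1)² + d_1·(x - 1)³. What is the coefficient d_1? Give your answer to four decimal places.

2.2500

With M_i denoting the second derivative at x_i, h_i = 1, 1, and Δ_i = (y_(i+1) − y_i)/h_i = 3, -6:
  1·M_0 + 4·M_1 + 1·M_2 = 6(Δ_1 - Δ_0) = -54
Natural end conditions: M_0 = M_2 = 0.
Solving: M_0 = 0, M_1 = -27/2, M_2 = 0.
On [1, 2], with s_1(x) = a_1 + b_1·(x - 1) + c_1·(x - 1)² + d_1·(x - 1)³: c_1 = M_1/2 = -27/4, d_1 = (M_2 - M_1)/(6h_1) = 9/4, b_1 = Δ_1 - h_1(2M_1 + M_2)/6 = -3/2.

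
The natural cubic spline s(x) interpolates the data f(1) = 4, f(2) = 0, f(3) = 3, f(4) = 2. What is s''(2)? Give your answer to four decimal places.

12.8000

Put σ_i = s'' at the i-th knot. Here h = (1, 1, 1) and Δ = (-4, 3, -1), so the interior equations h_(i-1)·σ_(i-1) + 2(h_(i-1)+h_i)·σ_i + h_i·σ_(i+1) = 6(Δ_i − Δ_(i-1)) read
  1·σ_0 + 4·σ_1 + 1·σ_2 = 6(Δ_1 - Δ_0) = 42
  1·σ_1 + 4·σ_2 + 1·σ_3 = 6(Δ_2 - Δ_1) = -24
Natural end conditions: σ_0 = σ_3 = 0.
Hence σ_0 = 0, σ_1 = 64/5, σ_2 = -46/5, σ_3 = 0.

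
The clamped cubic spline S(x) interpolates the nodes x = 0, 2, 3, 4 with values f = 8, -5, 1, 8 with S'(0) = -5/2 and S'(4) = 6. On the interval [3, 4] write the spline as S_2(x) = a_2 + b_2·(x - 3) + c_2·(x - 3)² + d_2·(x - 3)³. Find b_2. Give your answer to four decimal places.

Let M_i = S''(x_i). Step sizes h_i = 2, 1, 1; slopes of the chords Δ_i = (y_(i+1) - y_i)/h_i = -13/2, 6, 7.
  2·M_0 + 6·M_1 + 1·M_2 = 6(Δ_1 - Δ_0) = 75
  1·M_1 + 4·M_2 + 1·M_3 = 6(Δ_2 - Δ_1) = 6
Clamped end conditions give two more equations: 2h_0·M_0 + h_0·M_1 = 6(Δ_0 - S'(0)) = -24 and h_2·M_2 + 2h_2·M_3 = 6(S'(4) - Δ_2) = -6.
Hence M_0 = -329/22, M_1 = 197/11, M_2 = -28/11, M_3 = -19/11.
On [3, 4], with S_2(x) = a_2 + b_2·(x - 3) + c_2·(x - 3)² + d_2·(x - 3)³: c_2 = M_2/2 = -14/11, d_2 = (M_3 - M_2)/(6h_2) = 3/22, b_2 = Δ_2 - h_2(2M_2 + M_3)/6 = 179/22.

8.1364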